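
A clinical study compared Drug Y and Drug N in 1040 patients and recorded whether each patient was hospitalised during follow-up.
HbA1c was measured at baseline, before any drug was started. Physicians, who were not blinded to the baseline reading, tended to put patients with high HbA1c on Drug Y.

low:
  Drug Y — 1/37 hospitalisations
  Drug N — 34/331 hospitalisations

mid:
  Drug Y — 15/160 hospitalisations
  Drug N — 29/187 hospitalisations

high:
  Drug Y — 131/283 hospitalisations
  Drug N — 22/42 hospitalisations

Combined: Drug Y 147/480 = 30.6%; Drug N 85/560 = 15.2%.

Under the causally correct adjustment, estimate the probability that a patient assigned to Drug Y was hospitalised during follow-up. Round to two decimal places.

0.19

Drug Y is lower inside every HbA1c stratum but Drug N is lower in aggregate. Whether to stratify depends on how HbA1c relates to the drug.
Here HbA1c is a common cause — it drives both which drug a case falls under and the outcome. The crude comparison mixes populations; the stratum-specific rates are the causally relevant ones.
Standardising Drug Y to the population HbA1c mix: 0.354·1/37 + 0.334·15/160 + 0.312·131/283 = 0.185.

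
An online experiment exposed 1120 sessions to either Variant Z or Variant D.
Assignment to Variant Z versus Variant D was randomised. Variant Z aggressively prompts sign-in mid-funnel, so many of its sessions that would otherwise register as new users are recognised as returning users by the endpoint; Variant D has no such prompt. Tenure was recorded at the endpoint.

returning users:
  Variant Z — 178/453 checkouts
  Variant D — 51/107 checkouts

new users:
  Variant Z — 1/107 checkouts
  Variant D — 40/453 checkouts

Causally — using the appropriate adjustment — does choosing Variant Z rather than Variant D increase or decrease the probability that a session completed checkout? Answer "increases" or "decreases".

Because the variant influences user tenure, user tenure is a post-treatment mediator, not a confounder. Stratifying on it would bias the estimate; the causal effect is the crude pooled difference.
Pooled: Variant Z 32.0% vs Variant D 16.2%; Variant Z is higher overall.

increases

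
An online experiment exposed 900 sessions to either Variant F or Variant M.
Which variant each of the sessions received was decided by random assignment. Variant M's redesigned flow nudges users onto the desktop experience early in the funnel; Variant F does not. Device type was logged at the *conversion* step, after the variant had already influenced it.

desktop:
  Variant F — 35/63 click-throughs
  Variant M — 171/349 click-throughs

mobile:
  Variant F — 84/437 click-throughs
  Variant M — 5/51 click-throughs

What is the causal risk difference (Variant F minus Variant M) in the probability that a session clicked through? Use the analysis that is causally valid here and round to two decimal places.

The distribution of device type is itself part of what the variant does — it is an intermediate outcome. Holding it fixed would remove that part of the effect; the total effect is the pooled difference.
The causal difference is the pooled difference: 0.238 − 0.440 = -0.202.

-0.20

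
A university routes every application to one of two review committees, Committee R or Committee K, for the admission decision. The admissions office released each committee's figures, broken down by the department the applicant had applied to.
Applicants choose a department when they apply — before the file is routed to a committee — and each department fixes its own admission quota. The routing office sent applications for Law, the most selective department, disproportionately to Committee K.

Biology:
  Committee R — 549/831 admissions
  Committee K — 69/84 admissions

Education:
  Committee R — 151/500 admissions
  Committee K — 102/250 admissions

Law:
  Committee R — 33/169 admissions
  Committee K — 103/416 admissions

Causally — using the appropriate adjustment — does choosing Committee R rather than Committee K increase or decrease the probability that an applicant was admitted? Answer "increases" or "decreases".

decreases

Within every department level Committee K has the higher rate, yet pooled Committee R does — Simpson's reversal.
Department differs across review committees for reasons unrelated to any effect of the review committee itself, and it separately predicts the outcome — a classic confounder. We must compare within department levels.
Within each level — Biology: 66.1% vs 82.1%; Education: 30.2% vs 40.8%; Law: 19.5% vs 24.8% — Committee K is higher every time.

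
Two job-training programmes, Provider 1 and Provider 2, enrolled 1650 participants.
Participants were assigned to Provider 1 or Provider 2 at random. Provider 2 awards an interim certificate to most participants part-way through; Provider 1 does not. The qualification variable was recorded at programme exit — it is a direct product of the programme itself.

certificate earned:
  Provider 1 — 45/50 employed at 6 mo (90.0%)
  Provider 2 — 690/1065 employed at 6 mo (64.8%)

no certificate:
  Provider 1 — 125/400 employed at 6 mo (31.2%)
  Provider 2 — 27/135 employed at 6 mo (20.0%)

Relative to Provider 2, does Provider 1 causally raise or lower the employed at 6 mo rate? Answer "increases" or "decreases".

Within every qualification attained during the programme level Provider 1 has the higher rate, yet pooled Provider 2 does — Simpson's reversal.
Qualification attained during the programme is recorded after the programme and is itself shifted by it — it sits on the causal path from programme to outcome. Conditioning on a mediator would strip out part of the effect we want; the pooled comparison gives the total causal effect.
Pooled: Provider 1 37.8% vs Provider 2 59.8%; Provider 2 is higher overall.

decreases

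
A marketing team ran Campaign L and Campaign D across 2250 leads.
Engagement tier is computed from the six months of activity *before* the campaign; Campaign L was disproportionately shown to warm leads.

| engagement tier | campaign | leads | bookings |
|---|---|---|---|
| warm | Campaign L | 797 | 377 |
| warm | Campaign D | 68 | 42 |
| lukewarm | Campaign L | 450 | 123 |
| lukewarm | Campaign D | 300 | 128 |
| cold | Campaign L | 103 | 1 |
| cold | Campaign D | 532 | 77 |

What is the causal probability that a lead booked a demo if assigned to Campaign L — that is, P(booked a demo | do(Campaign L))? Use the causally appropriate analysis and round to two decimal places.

Engagement tier satisfies the back-door criterion: it is not a descendant of the campaign, and it blocks the spurious path from campaign to outcome. Adjusting for it (i.e., using the within-engagement tier rates) gives the causal effect.
Standardising Campaign L to the population engagement tier mix: 0.384·377/797 + 0.333·123/450 + 0.282·1/103 = 0.276.

0.28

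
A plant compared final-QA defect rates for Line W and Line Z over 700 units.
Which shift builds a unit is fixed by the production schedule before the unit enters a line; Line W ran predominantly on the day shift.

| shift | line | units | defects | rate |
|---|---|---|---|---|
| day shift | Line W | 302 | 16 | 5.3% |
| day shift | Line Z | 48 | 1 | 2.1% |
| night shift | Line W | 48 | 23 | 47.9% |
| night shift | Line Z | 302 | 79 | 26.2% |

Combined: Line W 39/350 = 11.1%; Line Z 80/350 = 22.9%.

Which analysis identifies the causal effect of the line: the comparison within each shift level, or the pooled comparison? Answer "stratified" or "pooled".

stratified

Nothing the line does changes shift; the imbalance is an allocation artefact. With shift also predicting the outcome, the pooled figure is confounded, and the within-stratum comparison is the causal one.
Within each level — day shift: 5.3% vs 2.1%; night shift: 47.9% vs 26.2% — Line Z is lower every time.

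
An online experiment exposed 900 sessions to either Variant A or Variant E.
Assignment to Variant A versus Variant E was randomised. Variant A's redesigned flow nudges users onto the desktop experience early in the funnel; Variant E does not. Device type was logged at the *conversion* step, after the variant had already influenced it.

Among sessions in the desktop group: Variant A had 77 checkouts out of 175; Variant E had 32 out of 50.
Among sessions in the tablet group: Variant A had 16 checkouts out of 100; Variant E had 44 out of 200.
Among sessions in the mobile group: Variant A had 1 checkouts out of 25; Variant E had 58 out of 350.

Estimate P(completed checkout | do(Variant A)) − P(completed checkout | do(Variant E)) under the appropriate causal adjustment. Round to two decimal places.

+0.09

The stratified and pooled comparisons disagree (Variant E wins within each device type; Variant A wins overall), so the answer turns on the causal role of device type.
Device type is recorded after the variant and is itself shifted by it — it sits on the causal path from variant to outcome. Conditioning on a mediator would strip out part of the effect we want; the pooled comparison gives the total causal effect.
The causal difference is the pooled difference: 0.313 − 0.223 = +0.090.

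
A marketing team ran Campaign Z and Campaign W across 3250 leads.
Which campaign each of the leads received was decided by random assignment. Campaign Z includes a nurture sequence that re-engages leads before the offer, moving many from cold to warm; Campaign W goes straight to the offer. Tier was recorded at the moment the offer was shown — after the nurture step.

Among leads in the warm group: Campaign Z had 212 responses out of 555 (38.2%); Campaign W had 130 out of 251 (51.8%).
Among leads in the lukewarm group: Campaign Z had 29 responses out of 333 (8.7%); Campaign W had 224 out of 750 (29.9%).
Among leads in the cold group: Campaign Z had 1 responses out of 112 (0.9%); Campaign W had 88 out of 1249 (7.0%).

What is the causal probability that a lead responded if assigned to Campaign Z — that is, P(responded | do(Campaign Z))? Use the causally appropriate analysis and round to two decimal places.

0.24

Engagement tier here is a post-treatment variable shaped by the campaign; conditioning on it would introduce bias rather than remove it. The overall comparison is the causal one.
So P(outcome | do(Campaign Z)) is just the pooled rate for Campaign Z: 242/1000 = 0.242.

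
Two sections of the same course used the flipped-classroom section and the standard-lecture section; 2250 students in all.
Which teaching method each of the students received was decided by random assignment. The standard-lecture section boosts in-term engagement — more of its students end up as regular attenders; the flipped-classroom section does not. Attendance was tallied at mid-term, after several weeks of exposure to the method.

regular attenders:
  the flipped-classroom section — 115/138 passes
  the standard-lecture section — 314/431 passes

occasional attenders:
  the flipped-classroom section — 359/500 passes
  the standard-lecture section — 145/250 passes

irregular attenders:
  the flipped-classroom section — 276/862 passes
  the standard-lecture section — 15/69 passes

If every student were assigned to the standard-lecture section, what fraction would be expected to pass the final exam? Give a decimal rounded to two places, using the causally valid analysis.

Because the teaching method influences mid-term attendance, mid-term attendance is a post-treatment mediator, not a confounder. Stratifying on it would bias the estimate; the causal effect is the crude pooled difference.
So P(outcome | do(the standard-lecture section)) is just the pooled rate for the standard-lecture section: 474/750 = 0.632.

0.63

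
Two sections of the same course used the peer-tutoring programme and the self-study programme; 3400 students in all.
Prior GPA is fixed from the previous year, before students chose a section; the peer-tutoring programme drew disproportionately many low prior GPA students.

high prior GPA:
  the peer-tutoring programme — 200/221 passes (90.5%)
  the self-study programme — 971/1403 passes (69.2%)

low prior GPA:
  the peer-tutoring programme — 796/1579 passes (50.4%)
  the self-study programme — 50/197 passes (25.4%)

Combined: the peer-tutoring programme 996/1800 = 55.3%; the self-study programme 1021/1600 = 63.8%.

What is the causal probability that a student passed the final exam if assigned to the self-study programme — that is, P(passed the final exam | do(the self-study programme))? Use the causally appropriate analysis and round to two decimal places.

Prior GPA band differs across teaching methods for reasons unrelated to any effect of the teaching method itself, and it separately predicts the outcome — a classic confounder. We must compare within prior GPA band levels.
Standardising the self-study programme to the population prior GPA band mix: 0.478·971/1403 + 0.522·50/197 = 0.463.

0.46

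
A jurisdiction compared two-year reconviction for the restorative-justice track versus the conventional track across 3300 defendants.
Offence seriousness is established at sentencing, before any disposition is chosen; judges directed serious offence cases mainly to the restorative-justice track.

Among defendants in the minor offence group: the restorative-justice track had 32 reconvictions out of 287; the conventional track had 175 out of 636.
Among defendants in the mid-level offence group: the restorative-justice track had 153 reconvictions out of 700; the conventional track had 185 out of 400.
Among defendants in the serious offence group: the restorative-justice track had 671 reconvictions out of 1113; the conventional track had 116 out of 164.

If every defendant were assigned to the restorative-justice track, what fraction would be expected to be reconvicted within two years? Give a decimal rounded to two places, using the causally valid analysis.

0.34

Within every offence seriousness level the restorative-justice track has the lower rate, yet pooled the conventional track does — Simpson's reversal.
Here offence seriousness is a common cause — it drives both which disposition a case falls under and the outcome. The crude comparison mixes populations; the stratum-specific rates are the causally relevant ones.
Standardising the restorative-justice track to the population offence seriousness mix: 0.280·32/287 + 0.333·153/700 + 0.387·671/1113 = 0.337.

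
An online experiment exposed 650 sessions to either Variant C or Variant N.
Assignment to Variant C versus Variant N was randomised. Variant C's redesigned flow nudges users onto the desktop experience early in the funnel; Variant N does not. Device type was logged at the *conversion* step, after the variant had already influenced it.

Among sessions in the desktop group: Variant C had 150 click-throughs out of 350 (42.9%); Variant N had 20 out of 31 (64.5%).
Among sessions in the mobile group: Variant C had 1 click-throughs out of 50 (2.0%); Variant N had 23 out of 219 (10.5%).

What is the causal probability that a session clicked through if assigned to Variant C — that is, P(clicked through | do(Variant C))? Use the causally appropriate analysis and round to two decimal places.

0.38

Device type is downstream of the variant. One should not condition on a consequence of treatment, so the overall rates are the right comparison.
So P(outcome | do(Variant C)) is just the pooled rate for Variant C: 151/400 = 0.378.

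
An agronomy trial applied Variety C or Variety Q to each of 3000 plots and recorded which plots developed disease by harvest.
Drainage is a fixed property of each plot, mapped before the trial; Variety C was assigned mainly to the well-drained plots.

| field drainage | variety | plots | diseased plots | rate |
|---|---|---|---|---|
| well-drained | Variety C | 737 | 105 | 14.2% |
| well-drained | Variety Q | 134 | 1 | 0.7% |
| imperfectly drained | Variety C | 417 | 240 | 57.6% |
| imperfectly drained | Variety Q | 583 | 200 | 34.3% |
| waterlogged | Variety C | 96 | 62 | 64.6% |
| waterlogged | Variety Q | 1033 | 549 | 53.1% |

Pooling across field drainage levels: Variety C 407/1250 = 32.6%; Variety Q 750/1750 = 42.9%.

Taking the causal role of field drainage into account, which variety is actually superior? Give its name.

Variety Q

The field drainage-specific comparison favours Variety Q throughout, but the pooled figures favour Variety C. The question is whether to condition on field drainage.
Here field drainage is a common cause — it drives both which variety a case falls under and the outcome. The crude comparison mixes populations; the stratum-specific rates are the causally relevant ones.
Within each level — well-drained: 14.2% vs 0.7%; imperfectly drained: 57.6% vs 34.3%; waterlogged: 64.6% vs 53.1% — Variety Q is lower every time.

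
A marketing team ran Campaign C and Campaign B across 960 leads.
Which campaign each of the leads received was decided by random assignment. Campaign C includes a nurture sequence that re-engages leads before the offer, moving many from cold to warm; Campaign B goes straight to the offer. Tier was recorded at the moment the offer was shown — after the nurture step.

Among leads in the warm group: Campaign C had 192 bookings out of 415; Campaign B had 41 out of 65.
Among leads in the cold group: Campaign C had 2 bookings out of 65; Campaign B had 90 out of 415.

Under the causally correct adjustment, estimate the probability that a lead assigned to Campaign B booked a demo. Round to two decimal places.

0.27

The distribution of engagement tier is itself part of what the campaign does — it is an intermediate outcome. Holding it fixed would remove that part of the effect; the total effect is the pooled difference.
So P(outcome | do(Campaign B)) is just the pooled rate for Campaign B: 131/480 = 0.273.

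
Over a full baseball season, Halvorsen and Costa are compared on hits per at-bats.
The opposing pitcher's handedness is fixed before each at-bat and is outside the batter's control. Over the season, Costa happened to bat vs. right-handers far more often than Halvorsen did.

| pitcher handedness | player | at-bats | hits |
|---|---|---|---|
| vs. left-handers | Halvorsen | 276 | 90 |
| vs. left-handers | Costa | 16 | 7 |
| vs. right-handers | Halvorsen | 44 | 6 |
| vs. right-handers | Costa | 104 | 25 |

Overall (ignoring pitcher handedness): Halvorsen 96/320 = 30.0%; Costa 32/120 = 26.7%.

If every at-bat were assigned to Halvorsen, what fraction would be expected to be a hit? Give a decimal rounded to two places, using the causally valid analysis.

The imbalance in pitcher handedness arose from how at-bats were allocated, not from anything the player did; and pitcher handedness independently affects the outcome. The pooled gap is confounded — condition on pitcher handedness.
Standardising Halvorsen to the population pitcher handedness mix: 0.664·90/276 + 0.336·6/44 = 0.262.

0.26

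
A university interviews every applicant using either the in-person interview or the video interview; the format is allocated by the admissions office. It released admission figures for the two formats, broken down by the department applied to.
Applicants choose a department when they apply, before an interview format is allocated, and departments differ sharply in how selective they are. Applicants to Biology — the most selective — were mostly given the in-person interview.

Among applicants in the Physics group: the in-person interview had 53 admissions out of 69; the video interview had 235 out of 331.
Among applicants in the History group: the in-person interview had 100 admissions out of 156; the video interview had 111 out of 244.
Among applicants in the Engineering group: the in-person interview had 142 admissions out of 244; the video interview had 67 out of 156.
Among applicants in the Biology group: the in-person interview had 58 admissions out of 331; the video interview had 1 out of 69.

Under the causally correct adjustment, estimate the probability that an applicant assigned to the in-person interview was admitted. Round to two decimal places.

Nothing the interview format does changes department; the imbalance is an allocation artefact. With department also predicting the outcome, the pooled figure is confounded, and the within-stratum comparison is the causal one.
Standardising the in-person interview to the population department mix: 0.250·53/69 + 0.250·100/156 + 0.250·142/244 + 0.250·58/331 = 0.542.

0.54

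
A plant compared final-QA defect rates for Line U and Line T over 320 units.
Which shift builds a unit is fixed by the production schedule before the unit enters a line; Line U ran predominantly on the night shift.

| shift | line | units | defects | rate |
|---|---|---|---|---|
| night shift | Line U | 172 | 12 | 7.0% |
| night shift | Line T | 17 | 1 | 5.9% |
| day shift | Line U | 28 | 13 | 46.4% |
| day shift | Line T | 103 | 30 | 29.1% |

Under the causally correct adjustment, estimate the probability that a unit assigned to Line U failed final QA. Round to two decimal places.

0.23

Shift differs across lines for reasons unrelated to any effect of the line itself, and it separately predicts the outcome — a classic confounder. We must compare within shift levels.
Standardising Line U to the population shift mix: 0.591·12/172 + 0.409·13/28 = 0.231.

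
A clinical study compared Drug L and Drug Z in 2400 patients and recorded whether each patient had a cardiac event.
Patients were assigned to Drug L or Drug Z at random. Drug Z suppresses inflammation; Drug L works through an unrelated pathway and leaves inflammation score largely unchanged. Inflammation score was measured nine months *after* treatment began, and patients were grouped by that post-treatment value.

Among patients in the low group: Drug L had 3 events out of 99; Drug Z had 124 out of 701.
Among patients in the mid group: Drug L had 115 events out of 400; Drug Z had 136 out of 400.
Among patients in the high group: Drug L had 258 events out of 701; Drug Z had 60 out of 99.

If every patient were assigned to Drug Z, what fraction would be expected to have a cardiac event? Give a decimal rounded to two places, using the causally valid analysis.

0.27

Drug L is lower inside every inflammation score stratum but Drug Z is lower in aggregate. Whether to stratify depends on how inflammation score relates to the drug.
Inflammation score is downstream of the drug. One should not condition on a consequence of treatment, so the overall rates are the right comparison.
So P(outcome | do(Drug Z)) is just the pooled rate for Drug Z: 320/1200 = 0.267.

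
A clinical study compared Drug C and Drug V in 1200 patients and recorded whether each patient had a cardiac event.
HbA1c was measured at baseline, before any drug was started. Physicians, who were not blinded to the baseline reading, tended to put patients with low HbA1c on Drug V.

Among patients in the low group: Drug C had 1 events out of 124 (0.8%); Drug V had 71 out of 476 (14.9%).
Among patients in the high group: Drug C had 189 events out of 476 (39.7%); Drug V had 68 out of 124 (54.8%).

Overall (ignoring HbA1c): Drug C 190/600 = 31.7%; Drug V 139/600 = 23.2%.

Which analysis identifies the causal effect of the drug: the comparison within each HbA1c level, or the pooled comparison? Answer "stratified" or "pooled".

stratified

Within every HbA1c level Drug C has the lower rate, yet pooled Drug V does — Simpson's reversal.
Here HbA1c is a common cause — it drives both which drug a case falls under and the outcome. The crude comparison mixes populations; the stratum-specific rates are the causally relevant ones.
Within each level — low: 0.8% vs 14.9%; high: 39.7% vs 54.8% — Drug C is lower every time.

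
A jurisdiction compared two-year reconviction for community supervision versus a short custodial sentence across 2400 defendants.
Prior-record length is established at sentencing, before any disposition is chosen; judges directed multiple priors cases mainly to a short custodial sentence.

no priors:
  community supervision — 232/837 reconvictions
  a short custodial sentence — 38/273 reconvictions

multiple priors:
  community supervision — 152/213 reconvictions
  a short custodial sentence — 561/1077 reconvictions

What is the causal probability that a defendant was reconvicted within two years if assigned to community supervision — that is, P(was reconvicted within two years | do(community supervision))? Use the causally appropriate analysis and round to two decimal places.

0.51

Here prior-record length is a common cause — it drives both which disposition a case falls under and the outcome. The crude comparison mixes populations; the stratum-specific rates are the causally relevant ones.
Standardising community supervision to the population prior-record length mix: 0.463·232/837 + 0.537·152/213 = 0.512.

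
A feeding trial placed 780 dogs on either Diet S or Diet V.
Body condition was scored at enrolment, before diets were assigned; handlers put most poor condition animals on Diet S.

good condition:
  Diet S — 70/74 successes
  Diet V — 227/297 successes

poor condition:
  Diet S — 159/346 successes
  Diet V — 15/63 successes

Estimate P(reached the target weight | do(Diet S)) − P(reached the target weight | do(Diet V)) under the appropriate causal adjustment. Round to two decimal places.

+0.20

Diet S is higher inside every starting body condition stratum but Diet V is higher in aggregate. Whether to stratify depends on how starting body condition relates to the diet.
Nothing the diet does changes starting body condition; the imbalance is an allocation artefact. With starting body condition also predicting the outcome, the pooled figure is confounded, and the within-stratum comparison is the causal one.
Adjusting over the population distribution of starting body condition: 0.476·(0.946−0.764) + 0.524·(0.460−0.238) = +0.203.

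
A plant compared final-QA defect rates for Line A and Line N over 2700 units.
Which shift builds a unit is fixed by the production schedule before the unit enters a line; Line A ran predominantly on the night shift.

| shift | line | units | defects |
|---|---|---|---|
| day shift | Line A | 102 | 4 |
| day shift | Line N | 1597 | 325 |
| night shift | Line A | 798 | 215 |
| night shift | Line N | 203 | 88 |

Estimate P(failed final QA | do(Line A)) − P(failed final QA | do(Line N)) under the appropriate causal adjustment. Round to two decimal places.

The stratified and pooled comparisons disagree (Line A wins within each shift; Line N wins overall), so the answer turns on the causal role of shift.
The imbalance in shift arose from how units were allocated, not from anything the line did; and shift independently affects the outcome. The pooled gap is confounded — condition on shift.
Adjusting over the population distribution of shift: 0.629·(0.039−0.204) + 0.371·(0.269−0.433) = -0.164.

-0.16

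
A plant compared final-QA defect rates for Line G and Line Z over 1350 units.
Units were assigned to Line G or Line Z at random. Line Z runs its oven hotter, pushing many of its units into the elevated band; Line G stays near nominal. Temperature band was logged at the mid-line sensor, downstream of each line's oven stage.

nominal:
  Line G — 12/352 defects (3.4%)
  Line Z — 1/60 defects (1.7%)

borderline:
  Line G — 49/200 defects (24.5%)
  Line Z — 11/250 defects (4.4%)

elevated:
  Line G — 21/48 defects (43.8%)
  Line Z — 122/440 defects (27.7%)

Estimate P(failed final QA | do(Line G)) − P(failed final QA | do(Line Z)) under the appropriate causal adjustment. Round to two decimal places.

Stratifying would compare lines among units the lines themselves sorted into in-process temperature band groups — a form of selection on an intermediate. The unconditioned pooled rates give the total causal effect.
The causal difference is the pooled difference: 0.137 − 0.179 = -0.042.

-0.04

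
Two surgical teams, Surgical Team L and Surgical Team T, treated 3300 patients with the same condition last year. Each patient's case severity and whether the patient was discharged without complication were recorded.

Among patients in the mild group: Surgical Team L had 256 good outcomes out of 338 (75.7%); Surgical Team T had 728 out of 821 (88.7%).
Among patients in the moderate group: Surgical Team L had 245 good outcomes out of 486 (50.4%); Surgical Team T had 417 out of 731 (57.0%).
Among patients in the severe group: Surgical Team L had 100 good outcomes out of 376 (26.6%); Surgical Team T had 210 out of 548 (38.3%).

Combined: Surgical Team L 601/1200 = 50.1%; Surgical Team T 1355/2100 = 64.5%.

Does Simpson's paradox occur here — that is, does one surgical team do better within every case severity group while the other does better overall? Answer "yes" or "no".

Within each case severity level (mild 75.7% vs 88.7%; moderate 50.4% vs 57.0%; severe 26.6% vs 38.3%), Surgical Team T has the higher rate every time. Pooled: 50.1% vs 64.5% — Surgical Team T has the higher rate overall. They agree.

no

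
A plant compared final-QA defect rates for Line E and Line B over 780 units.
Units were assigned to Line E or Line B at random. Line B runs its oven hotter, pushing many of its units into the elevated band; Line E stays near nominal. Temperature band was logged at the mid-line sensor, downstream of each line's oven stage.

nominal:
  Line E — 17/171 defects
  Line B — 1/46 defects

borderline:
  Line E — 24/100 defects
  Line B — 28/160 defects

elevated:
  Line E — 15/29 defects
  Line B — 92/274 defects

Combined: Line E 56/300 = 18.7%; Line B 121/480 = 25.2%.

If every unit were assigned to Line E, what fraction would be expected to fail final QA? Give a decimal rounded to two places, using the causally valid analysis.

In-process temperature band is recorded after the line and is itself shifted by it — it sits on the causal path from line to outcome. Conditioning on a mediator would strip out part of the effect we want; the pooled comparison gives the total causal effect.
So P(outcome | do(Line E)) is just the pooled rate for Line E: 56/300 = 0.187.

0.19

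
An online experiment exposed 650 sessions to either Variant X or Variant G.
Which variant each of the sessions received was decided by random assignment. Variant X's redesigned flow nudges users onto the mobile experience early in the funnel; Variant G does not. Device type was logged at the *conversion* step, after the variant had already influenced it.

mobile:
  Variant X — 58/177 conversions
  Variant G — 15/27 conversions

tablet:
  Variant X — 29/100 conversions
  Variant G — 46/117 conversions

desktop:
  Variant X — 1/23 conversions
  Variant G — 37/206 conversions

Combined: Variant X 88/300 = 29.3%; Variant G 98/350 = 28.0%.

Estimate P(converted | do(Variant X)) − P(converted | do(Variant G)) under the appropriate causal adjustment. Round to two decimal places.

Variant G is higher inside every device type stratum but Variant X is higher in aggregate. Whether to stratify depends on how device type relates to the variant.
Stratifying would compare variants among sessions the variants themselves sorted into device type groups — a form of selection on an intermediate. The unconditioned pooled rates give the total causal effect.
The causal difference is the pooled difference: 0.293 − 0.280 = +0.013.

+0.01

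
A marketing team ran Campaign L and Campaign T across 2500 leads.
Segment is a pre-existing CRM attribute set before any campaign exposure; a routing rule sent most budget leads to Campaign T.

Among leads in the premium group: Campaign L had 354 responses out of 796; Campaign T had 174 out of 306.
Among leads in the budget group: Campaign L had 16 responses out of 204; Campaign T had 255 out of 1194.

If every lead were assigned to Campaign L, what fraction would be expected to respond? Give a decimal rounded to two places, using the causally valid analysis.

Customer segment is set before the campaign has any effect — it is not caused by the campaign — and it independently drives the outcome. That makes it a confounder, so the causal comparison is within customer segment levels.
Standardising Campaign L to the population customer segment mix: 0.441·354/796 + 0.559·16/204 = 0.240.

0.24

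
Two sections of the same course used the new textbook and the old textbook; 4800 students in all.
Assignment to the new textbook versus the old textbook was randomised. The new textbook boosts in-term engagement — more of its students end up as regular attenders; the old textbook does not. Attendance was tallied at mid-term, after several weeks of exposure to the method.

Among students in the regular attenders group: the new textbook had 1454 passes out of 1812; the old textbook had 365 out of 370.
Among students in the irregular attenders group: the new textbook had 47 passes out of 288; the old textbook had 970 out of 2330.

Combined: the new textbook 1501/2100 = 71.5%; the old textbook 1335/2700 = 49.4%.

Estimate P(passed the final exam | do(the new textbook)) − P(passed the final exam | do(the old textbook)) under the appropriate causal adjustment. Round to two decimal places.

+0.22

The stratified and pooled comparisons disagree (the old textbook wins within each mid-term attendance; the new textbook wins overall), so the answer turns on the causal role of mid-term attendance.
The distribution of mid-term attendance is itself part of what the teaching method does — it is an intermediate outcome. Holding it fixed would remove that part of the effect; the total effect is the pooled difference.
The causal difference is the pooled difference: 0.715 − 0.494 = +0.220.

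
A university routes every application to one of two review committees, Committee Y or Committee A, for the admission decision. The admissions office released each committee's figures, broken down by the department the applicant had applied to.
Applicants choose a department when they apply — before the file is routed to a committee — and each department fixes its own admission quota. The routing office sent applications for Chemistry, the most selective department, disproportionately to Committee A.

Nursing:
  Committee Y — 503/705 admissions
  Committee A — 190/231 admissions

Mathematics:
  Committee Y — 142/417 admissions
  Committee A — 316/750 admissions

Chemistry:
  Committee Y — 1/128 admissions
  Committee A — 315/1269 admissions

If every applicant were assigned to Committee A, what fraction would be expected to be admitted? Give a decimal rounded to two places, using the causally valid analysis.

Within every department level Committee A has the higher rate, yet pooled Committee Y does — Simpson's reversal.
Department is set before the review committee has any effect — it is not caused by the review committee — and it independently drives the outcome. That makes it a confounder, so the causal comparison is within department levels.
Standardising Committee A to the population department mix: 0.267·190/231 + 0.333·316/750 + 0.399·315/1269 = 0.460.

0.46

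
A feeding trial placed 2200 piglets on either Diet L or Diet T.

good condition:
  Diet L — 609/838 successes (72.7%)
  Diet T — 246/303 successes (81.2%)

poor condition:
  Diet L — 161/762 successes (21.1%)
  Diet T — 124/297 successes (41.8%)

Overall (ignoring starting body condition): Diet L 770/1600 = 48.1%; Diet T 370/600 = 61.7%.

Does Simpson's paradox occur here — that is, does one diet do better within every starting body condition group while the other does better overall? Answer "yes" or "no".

Within each starting body condition level (good condition 72.7% vs 81.2%; poor condition 21.1% vs 41.8%), Diet T has the higher rate every time. Pooled: 48.1% vs 61.7% — Diet T has the higher rate overall. They agree.

no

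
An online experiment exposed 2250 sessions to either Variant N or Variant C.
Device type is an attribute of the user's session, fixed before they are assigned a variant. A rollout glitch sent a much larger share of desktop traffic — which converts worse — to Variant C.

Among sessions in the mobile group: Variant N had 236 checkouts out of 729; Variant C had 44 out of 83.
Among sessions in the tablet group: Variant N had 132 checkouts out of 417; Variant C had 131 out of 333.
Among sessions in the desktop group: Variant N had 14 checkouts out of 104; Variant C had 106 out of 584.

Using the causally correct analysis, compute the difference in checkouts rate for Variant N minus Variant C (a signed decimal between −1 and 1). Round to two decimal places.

The stratified and pooled comparisons disagree (Variant C wins within each device type; Variant N wins overall), so the answer turns on the causal role of device type.
Device type satisfies the back-door criterion: it is not a descendant of the variant, and it blocks the spurious path from variant to outcome. Adjusting for it (i.e., using the within-device type rates) gives the causal effect.
Adjusting over the population distribution of device type: 0.361·(0.324−0.530) + 0.333·(0.317−0.393) + 0.306·(0.135−0.182) = -0.114.

-0.11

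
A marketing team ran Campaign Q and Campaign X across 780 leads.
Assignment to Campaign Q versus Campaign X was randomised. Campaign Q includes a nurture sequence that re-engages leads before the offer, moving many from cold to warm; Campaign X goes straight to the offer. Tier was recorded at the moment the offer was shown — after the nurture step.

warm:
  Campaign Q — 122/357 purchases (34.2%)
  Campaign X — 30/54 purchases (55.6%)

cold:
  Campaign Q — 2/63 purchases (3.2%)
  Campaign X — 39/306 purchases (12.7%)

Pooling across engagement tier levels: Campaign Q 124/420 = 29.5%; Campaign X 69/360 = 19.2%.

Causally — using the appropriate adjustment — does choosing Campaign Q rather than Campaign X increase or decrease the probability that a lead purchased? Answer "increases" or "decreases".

increases

The engagement tier-specific comparison favours Campaign X throughout, but the pooled figures favour Campaign Q. The question is whether to condition on engagement tier.
Engagement tier here is a post-treatment variable shaped by the campaign; conditioning on it would introduce bias rather than remove it. The overall comparison is the causal one.
Pooled: Campaign Q 29.5% vs Campaign X 19.2%; Campaign Q is higher overall.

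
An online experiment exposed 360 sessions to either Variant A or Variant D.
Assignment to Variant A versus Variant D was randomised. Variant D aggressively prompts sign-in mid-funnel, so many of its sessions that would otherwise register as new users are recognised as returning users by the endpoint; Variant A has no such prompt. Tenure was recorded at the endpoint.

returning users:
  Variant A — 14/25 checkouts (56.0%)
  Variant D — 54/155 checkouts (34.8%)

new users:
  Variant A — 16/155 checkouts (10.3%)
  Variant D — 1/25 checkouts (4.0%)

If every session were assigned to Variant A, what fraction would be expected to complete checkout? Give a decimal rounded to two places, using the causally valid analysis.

Variant A is higher inside every user tenure stratum but Variant D is higher in aggregate. Whether to stratify depends on how user tenure relates to the variant.
User tenure here is a post-treatment variable shaped by the variant; conditioning on it would introduce bias rather than remove it. The overall comparison is the causal one.
So P(outcome | do(Variant A)) is just the pooled rate for Variant A: 30/180 = 0.167.

0.17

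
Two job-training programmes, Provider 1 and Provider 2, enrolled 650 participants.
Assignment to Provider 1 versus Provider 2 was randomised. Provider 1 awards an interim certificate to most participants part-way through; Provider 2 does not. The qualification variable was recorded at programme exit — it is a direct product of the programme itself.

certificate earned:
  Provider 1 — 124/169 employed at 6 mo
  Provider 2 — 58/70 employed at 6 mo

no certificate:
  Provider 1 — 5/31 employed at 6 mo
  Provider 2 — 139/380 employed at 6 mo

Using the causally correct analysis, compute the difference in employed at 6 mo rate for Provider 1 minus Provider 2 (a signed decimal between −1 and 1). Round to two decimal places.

The qualification attained during the programme-specific comparison favours Provider 2 throughout, but the pooled figures favour Provider 1. The question is whether to condition on qualification attained during the programme.
Because the programme influences qualification attained during the programme, qualification attained during the programme is a post-treatment mediator, not a confounder. Stratifying on it would bias the estimate; the causal effect is the crude pooled difference.
The causal difference is the pooled difference: 0.645 − 0.438 = +0.207.

+0.21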